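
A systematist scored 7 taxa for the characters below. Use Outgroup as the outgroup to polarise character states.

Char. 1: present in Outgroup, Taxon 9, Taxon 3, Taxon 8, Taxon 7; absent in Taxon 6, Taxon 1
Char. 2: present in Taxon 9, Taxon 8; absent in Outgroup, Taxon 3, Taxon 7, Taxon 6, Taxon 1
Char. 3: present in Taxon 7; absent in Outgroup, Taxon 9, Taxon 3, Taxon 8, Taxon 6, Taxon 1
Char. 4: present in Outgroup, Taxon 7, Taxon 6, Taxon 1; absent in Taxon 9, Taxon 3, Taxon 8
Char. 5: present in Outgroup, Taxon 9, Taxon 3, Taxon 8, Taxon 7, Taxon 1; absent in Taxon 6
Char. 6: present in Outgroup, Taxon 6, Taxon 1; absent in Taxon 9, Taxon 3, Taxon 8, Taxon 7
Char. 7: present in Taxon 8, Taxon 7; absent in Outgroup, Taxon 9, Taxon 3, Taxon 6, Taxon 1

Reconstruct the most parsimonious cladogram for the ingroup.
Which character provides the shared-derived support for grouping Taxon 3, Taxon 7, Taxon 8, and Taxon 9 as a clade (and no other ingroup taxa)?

Character polarity is set by the outgroup: the derived state is whichever differs from the outgroup's state, so for Char. 1, Char. 4, Char. 5, Char. 6 the derived state is 'absent', and for the remaining characters it is 'present'.
Only Taxon 1 and Taxon 6 show the derived state 'absent' for Char. 1, supporting them as a clade.
Char. 2 (derived state 'present') is shared by Taxon 8 and Taxon 9 — a synapomorphy uniting that clade.
Char. 3: derived state 'present' in Taxon 7 only — an autapomorphy, so it tells us nothing about relationships among taxa.
Only Taxon 3, Taxon 8, and Taxon 9 show the derived state 'absent' for Char. 4, supporting them as a clade.
Char. 5: derived state 'absent' in Taxon 6 only — an autapomorphy, so it tells us nothing about relationships among taxa.
Only Taxon 3, Taxon 7, Taxon 8, and Taxon 9 show the derived state 'absent' for Char. 6, supporting them as a clade.
Char. 7 groups Taxon 7 and Taxon 8, which is incompatible with the clades supported by the remaining characters; treating it as convergent (homoplasy) costs fewer steps than any alternative tree.
Most parsimonious ingroup topology: ((((Taxon 9,Taxon 8),Taxon 3),Taxon 7),(Taxon 6,Taxon 1)).
The clade {Taxon 3, Taxon 7, Taxon 8, Taxon 9} is supported by Char. 6: its derived state 'absent' occurs in exactly those taxa and in no other taxon (including the outgroup).

Char. 6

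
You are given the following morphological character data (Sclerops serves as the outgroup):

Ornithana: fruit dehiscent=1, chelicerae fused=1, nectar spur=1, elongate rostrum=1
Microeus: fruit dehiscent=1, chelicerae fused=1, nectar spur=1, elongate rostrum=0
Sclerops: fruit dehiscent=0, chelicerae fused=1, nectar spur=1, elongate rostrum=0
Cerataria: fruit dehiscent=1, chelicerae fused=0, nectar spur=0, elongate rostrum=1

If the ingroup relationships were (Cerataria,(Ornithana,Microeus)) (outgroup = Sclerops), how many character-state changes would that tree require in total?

Map each character onto (Cerataria,(Ornithana,Microeus)) (rooted by Sclerops) and count the minimum state changes it requires (Fitch parsimony):
fruit dehiscent: 1; chelicerae fused: 1; nectar spur: 1; elongate rostrum: 2.
Total tree length = 5.

5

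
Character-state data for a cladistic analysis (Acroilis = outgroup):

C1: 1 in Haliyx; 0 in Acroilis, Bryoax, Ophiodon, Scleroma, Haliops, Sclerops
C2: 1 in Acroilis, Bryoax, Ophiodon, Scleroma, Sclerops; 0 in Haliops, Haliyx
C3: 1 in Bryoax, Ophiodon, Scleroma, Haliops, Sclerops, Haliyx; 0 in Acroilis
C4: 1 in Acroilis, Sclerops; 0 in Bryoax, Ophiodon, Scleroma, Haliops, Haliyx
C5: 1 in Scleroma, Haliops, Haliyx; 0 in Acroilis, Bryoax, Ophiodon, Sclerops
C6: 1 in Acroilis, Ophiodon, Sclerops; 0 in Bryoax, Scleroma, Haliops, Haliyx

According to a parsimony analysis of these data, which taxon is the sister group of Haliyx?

Haliops

Character polarity is set by the outgroup: the derived state is whichever differs from the outgroup's state, so for C2, C4, C6 the derived state is '0', and for the remaining characters it is '1'.
C1 (derived state '1') is unique to Haliyx (autapomorphy; uninformative for grouping).
Only Haliops and Haliyx show the derived state '0' for C2, supporting them as a clade.
All ingroup taxa share the derived state '1' for C3; it defines the ingroup but does not resolve relationships within it.
C4: derived state '0' in Bryoax, Haliops, Haliyx, Ophiodon, and Scleroma only — synapomorphy for {Bryoax, Haliops, Haliyx, Ophiodon, Scleroma}.
Only Haliops, Haliyx, and Scleroma show the derived state '1' for C5, supporting them as a clade.
C6 (derived state '0') is shared by Bryoax, Haliops, Haliyx, and Scleroma — a synapomorphy uniting that clade.
Most parsimonious ingroup topology: (((Bryoax,(Scleroma,(Haliops,Haliyx))),Ophiodon),Sclerops).
Haliyx and Haliops form a cherry on this tree, so they are sister taxa.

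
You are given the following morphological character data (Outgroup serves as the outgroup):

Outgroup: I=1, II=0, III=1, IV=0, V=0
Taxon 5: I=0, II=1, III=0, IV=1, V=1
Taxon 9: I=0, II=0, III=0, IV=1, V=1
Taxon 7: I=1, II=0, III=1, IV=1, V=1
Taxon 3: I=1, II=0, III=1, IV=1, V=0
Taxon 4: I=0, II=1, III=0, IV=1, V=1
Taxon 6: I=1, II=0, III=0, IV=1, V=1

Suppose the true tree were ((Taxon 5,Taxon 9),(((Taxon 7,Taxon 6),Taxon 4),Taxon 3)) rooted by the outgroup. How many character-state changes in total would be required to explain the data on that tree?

10

Map each character onto ((Taxon 5,Taxon 9),(((Taxon 7,Taxon 6),Taxon 4),Taxon 3)) (rooted by Outgroup) and count the minimum state changes it requires (Fitch parsimony):
I: 2; II: 2; III: 3; IV: 1; V: 2.
Total tree length = 10.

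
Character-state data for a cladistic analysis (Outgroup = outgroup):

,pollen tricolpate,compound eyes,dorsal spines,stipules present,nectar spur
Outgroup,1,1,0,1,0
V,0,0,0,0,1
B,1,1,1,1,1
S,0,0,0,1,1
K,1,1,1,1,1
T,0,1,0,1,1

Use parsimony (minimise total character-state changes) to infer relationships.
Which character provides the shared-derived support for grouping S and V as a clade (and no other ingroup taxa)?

Character polarity is set by the outgroup: the derived state is whichever differs from the outgroup's state, so for pollen tricolpate, compound eyes, stipules present the derived state is '0', and for the remaining characters it is '1'.
Only S, T, and V show the derived state '0' for pollen tricolpate, supporting them as a clade.
compound eyes (derived state '0') is shared by S and V — a synapomorphy uniting that clade.
dorsal spines: derived state '1' in B and K only — synapomorphy for {B, K}.
stipules present: derived state '0' in V only — an autapomorphy, so it tells us nothing about relationships among taxa.
nectar spur (derived state '1') is shared by all ingroup taxa — unites the whole ingroup.
Most parsimonious ingroup topology: (((V,S),T),(B,K)).
The clade {S, V} is supported by compound eyes: its derived state '0' occurs in exactly those taxa and in no other taxon (including the outgroup).

compound eyes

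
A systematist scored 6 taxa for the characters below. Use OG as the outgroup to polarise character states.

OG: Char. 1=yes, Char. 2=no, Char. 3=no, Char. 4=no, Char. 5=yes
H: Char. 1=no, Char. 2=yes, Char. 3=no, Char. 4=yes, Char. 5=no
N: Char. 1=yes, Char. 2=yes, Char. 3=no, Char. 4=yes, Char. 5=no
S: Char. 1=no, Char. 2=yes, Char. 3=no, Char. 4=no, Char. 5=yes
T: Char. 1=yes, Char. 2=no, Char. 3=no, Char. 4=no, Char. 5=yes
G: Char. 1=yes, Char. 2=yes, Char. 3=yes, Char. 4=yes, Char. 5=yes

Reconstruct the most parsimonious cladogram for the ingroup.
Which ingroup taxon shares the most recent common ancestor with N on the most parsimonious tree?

Character polarity is set by the outgroup: the derived state is whichever differs from the outgroup's state, so for Char. 1, Char. 5 the derived state is 'no', and for the remaining characters it is 'yes'.
Char. 1 (state 'no') occurs in H and S but conflicts with the nesting implied by the other characters — most parsimoniously interpreted as homoplasy.
Char. 2 (derived state 'yes') is shared by G, H, N, and S — a synapomorphy uniting that clade.
Char. 3 (derived state 'yes') is unique to G (autapomorphy; uninformative for grouping).
Only G, H, and N show the derived state 'yes' for Char. 4, supporting them as a clade.
Char. 5: derived state 'no' in H and N only — synapomorphy for {H, N}.
Most parsimonious ingroup topology: ((((H,N),G),S),T).
N and H form a cherry on this tree, so they are sister taxa.

H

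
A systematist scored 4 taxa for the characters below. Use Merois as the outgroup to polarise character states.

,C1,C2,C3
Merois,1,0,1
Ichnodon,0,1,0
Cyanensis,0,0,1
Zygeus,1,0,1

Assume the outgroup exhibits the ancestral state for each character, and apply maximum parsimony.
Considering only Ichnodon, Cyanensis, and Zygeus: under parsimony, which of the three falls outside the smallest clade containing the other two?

Zygeus

Character polarity is set by the outgroup: the derived state is whichever differs from the outgroup's state, so for C1, C3 the derived state is '0', and for the remaining characters it is '1'.
C1: derived state '0' in Cyanensis and Ichnodon only — synapomorphy for {Cyanensis, Ichnodon}.
C2 (derived state '1') is unique to Ichnodon (autapomorphy; uninformative for grouping).
C3 (derived state '0') is unique to Ichnodon (autapomorphy; uninformative for grouping).
Most parsimonious ingroup topology: ((Ichnodon,Cyanensis),Zygeus).
Ichnodon and Cyanensis share a more recent common ancestor with each other than either does with Zygeus, so Zygeus is the least closely related of the three.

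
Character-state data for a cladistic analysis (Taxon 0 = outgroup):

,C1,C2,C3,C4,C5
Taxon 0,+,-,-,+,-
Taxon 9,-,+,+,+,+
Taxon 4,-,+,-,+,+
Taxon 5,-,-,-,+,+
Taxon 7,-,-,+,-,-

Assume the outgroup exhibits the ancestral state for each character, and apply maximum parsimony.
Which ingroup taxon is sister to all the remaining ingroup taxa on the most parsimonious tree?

Taxon 7

Character polarity is set by the outgroup: the derived state is whichever differs from the outgroup's state, so for C1, C4 the derived state is '-', and for the remaining characters it is '+'.
All ingroup taxa share the derived state '-' for C1; it defines the ingroup but does not resolve relationships within it.
C2 (derived state '+') is shared by Taxon 4 and Taxon 9 — a synapomorphy uniting that clade.
C3 groups Taxon 7 and Taxon 9, which is incompatible with the clades supported by the remaining characters; treating it as convergent (homoplasy) costs fewer steps than any alternative tree.
C4 (derived state '-') is unique to Taxon 7 (autapomorphy; uninformative for grouping).
C5: derived state '+' in Taxon 4, Taxon 5, and Taxon 9 only — synapomorphy for {Taxon 4, Taxon 5, Taxon 9}.
Most parsimonious ingroup topology: (((Taxon 9,Taxon 4),Taxon 5),Taxon 7).
Taxon 7 is sister to the clade containing all other ingroup taxa, so it is the earliest-diverging (most basal) ingroup lineage.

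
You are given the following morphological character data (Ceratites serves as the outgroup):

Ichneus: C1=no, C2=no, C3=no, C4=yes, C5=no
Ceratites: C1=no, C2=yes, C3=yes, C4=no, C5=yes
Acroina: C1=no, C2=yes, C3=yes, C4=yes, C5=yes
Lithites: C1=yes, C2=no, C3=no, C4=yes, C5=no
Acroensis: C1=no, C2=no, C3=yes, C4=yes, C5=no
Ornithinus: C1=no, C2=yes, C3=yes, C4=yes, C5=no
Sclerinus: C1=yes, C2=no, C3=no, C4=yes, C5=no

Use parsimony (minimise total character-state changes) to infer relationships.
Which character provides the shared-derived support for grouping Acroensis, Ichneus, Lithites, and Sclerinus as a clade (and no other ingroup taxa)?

C2

Character polarity is set by the outgroup: the derived state is whichever differs from the outgroup's state, so for C2, C3, C5 the derived state is 'no', and for the remaining characters it is 'yes'.
C1: derived state 'yes' in Lithites and Sclerinus only — synapomorphy for {Lithites, Sclerinus}.
Only Acroensis, Ichneus, Lithites, and Sclerinus show the derived state 'no' for C2, supporting them as a clade.
C3 (derived state 'no') is shared by Ichneus, Lithites, and Sclerinus — a synapomorphy uniting that clade.
All ingroup taxa share the derived state 'yes' for C4; it defines the ingroup but does not resolve relationships within it.
Only Acroensis, Ichneus, Lithites, Ornithinus, and Sclerinus show the derived state 'no' for C5, supporting them as a clade.
Most parsimonious ingroup topology: ((((Ichneus,(Lithites,Sclerinus)),Acroensis),Ornithinus),Acroina).
The clade {Acroensis, Ichneus, Lithites, Sclerinus} is supported by C2: its derived state 'no' occurs in exactly those taxa and in no other taxon (including the outgroup).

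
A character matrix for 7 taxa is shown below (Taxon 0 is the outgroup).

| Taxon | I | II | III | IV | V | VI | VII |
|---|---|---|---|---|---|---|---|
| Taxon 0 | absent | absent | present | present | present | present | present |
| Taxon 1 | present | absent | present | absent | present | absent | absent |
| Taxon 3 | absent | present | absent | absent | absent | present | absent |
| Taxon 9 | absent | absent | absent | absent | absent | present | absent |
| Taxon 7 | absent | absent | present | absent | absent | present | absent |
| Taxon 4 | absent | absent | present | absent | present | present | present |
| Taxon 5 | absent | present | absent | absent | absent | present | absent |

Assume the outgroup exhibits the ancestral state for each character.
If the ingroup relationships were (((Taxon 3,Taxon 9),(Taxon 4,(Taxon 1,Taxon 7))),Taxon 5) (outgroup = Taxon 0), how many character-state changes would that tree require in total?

12

Map each character onto (((Taxon 3,Taxon 9),(Taxon 4,(Taxon 1,Taxon 7))),Taxon 5) (rooted by Taxon 0) and count the minimum state changes it requires (Fitch parsimony):
I: 1; II: 2; III: 2; IV: 1; V: 3; VI: 1; VII: 2.
Total tree length = 12.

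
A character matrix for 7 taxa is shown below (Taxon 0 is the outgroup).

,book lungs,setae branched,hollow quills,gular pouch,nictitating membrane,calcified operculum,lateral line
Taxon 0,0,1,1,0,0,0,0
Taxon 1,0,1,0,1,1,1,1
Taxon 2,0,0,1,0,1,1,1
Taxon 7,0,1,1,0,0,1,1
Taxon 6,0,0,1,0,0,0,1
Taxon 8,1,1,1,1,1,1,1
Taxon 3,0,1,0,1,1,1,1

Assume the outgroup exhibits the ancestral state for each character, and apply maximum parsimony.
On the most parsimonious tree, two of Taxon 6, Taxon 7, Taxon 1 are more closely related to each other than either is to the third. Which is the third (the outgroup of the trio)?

Taxon 6

Character polarity is set by the outgroup: the derived state is whichever differs from the outgroup's state, so for setae branched, hollow quills the derived state is '0', and for the remaining characters it is '1'.
book lungs (derived state '1') is unique to Taxon 8 (autapomorphy; uninformative for grouping).
setae branched (state '0') occurs in Taxon 2 and Taxon 6 but conflicts with the nesting implied by the other characters — most parsimoniously interpreted as homoplasy.
Only Taxon 1 and Taxon 3 show the derived state '0' for hollow quills, supporting them as a clade.
Only Taxon 1, Taxon 3, and Taxon 8 show the derived state '1' for gular pouch, supporting them as a clade.
nictitating membrane (derived state '1') is shared by Taxon 1, Taxon 2, Taxon 3, and Taxon 8 — a synapomorphy uniting that clade.
calcified operculum (derived state '1') is shared by Taxon 1, Taxon 2, Taxon 3, Taxon 7, and Taxon 8 — a synapomorphy uniting that clade.
All ingroup taxa share the derived state '1' for lateral line; it defines the ingroup but does not resolve relationships within it.
Most parsimonious ingroup topology: (((((Taxon 1,Taxon 3),Taxon 8),Taxon 2),Taxon 7),Taxon 6).
Taxon 1 and Taxon 7 share a more recent common ancestor with each other than either does with Taxon 6, so Taxon 6 is the least closely related of the three.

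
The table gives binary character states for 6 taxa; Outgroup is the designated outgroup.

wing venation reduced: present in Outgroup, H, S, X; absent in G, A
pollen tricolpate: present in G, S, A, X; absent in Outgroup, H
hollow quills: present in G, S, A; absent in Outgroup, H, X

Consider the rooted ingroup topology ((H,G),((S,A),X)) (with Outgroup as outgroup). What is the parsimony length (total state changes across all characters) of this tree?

6

Map each character onto ((H,G),((S,A),X)) (rooted by Outgroup) and count the minimum state changes it requires (Fitch parsimony):
wing venation reduced: 2; pollen tricolpate: 2; hollow quills: 2.
Total tree length = 6.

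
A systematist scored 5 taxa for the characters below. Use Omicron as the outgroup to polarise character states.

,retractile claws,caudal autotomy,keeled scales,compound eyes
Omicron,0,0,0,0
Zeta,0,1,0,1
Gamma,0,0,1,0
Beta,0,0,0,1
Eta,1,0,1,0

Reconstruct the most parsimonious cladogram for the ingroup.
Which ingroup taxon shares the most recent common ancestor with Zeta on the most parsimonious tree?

Beta

The outgroup has state '0' for every character, so '1' is the derived state throughout.
retractile claws: derived state '1' in Eta only — an autapomorphy, so it tells us nothing about relationships among taxa.
caudal autotomy: derived state '1' in Zeta only — an autapomorphy, so it tells us nothing about relationships among taxa.
keeled scales: derived state '1' in Eta and Gamma only — synapomorphy for {Eta, Gamma}.
compound eyes: derived state '1' in Beta and Zeta only — synapomorphy for {Beta, Zeta}.
Most parsimonious ingroup topology: ((Zeta,Beta),(Gamma,Eta)).
Zeta and Beta form a cherry on this tree, so they are sister taxa.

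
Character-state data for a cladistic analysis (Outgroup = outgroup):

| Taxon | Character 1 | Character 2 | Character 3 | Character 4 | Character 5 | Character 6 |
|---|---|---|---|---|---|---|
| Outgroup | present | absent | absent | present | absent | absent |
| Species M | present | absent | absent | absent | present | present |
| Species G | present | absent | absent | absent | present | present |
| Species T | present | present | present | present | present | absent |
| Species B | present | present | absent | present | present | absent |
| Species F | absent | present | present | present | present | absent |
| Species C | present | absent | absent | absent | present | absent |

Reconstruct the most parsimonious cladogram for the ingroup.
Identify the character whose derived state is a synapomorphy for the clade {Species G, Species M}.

Character polarity is set by the outgroup: the derived state is whichever differs from the outgroup's state, so for Character 1, Character 4 the derived state is 'absent', and for the remaining characters it is 'present'.
Character 1 (derived state 'absent') is unique to Species F (autapomorphy; uninformative for grouping).
Only Species B, Species F, and Species T show the derived state 'present' for Character 2, supporting them as a clade.
Character 3: derived state 'present' in Species F and Species T only — synapomorphy for {Species F, Species T}.
Character 4 (derived state 'absent') is shared by Species C, Species G, and Species M — a synapomorphy uniting that clade.
Character 5 (derived state 'present') is shared by all ingroup taxa — unites the whole ingroup.
Character 6 (derived state 'present') is shared by Species G and Species M — a synapomorphy uniting that clade.
Most parsimonious ingroup topology: (((Species M,Species G),Species C),((Species T,Species F),Species B)).
The clade {Species G, Species M} is supported by Character 6: its derived state 'present' occurs in exactly those taxa and in no other taxon (including the outgroup).

Character 6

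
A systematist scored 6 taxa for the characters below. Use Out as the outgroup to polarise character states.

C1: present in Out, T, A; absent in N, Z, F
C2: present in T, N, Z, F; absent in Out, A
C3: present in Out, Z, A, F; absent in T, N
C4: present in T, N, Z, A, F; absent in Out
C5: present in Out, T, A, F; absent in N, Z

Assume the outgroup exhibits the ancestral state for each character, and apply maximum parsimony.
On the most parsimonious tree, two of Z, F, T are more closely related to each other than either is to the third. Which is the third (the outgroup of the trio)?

Character polarity is set by the outgroup: the derived state is whichever differs from the outgroup's state, so for C1, C3, C5 the derived state is 'absent', and for the remaining characters it is 'present'.
C1 (derived state 'absent') is shared by F, N, and Z — a synapomorphy uniting that clade.
Only F, N, T, and Z show the derived state 'present' for C2, supporting them as a clade.
C3 (state 'absent') occurs in N and T but conflicts with the nesting implied by the other characters — most parsimoniously interpreted as homoplasy.
All ingroup taxa share the derived state 'present' for C4; it defines the ingroup but does not resolve relationships within it.
Only N and Z show the derived state 'absent' for C5, supporting them as a clade.
Most parsimonious ingroup topology: (A,(((Z,N),F),T)).
F and Z share a more recent common ancestor with each other than either does with T, so T is the least closely related of the three.

T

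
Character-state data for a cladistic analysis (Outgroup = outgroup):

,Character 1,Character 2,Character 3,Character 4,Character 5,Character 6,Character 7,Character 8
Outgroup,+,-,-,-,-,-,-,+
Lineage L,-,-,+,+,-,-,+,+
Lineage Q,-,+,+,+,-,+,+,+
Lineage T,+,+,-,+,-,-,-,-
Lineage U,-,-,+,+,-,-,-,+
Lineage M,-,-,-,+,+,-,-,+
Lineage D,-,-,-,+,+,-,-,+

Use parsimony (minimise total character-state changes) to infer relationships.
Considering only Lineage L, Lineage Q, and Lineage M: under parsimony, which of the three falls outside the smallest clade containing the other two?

Character polarity is set by the outgroup: the derived state is whichever differs from the outgroup's state, so for Character 1, Character 8 the derived state is '-', and for the remaining characters it is '+'.
Only Lineage D, Lineage L, Lineage M, Lineage Q, and Lineage U show the derived state '-' for Character 1, supporting them as a clade.
Character 2 groups Lineage Q and Lineage T, which is incompatible with the clades supported by the remaining characters; treating it as convergent (homoplasy) costs fewer steps than any alternative tree.
Only Lineage L, Lineage Q, and Lineage U show the derived state '+' for Character 3, supporting them as a clade.
Character 4 (derived state '+') is shared by all ingroup taxa — unites the whole ingroup.
Character 5 (derived state '+') is shared by Lineage D and Lineage M — a synapomorphy uniting that clade.
Character 6 (derived state '+') is unique to Lineage Q (autapomorphy; uninformative for grouping).
Character 7: derived state '+' in Lineage L and Lineage Q only — synapomorphy for {Lineage L, Lineage Q}.
Character 8 (derived state '-') is unique to Lineage T (autapomorphy; uninformative for grouping).
Most parsimonious ingroup topology: ((((Lineage L,Lineage Q),Lineage U),(Lineage M,Lineage D)),Lineage T).
Lineage L and Lineage Q share a more recent common ancestor with each other than either does with Lineage M, so Lineage M is the least closely related of the three.

Lineage M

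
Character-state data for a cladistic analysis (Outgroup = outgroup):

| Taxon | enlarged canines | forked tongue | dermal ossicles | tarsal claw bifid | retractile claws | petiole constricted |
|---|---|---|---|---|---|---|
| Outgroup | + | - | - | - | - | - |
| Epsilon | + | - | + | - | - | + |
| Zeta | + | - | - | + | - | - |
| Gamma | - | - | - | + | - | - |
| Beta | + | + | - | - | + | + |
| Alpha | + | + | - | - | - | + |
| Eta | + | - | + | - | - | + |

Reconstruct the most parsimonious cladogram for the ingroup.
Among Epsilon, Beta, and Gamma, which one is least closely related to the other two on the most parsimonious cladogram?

Gamma

Character polarity is set by the outgroup: the derived state is whichever differs from the outgroup's state, so for enlarged canines the derived state is '-', and for the remaining characters it is '+'.
enlarged canines (derived state '-') is unique to Gamma (autapomorphy; uninformative for grouping).
Only Alpha and Beta show the derived state '+' for forked tongue, supporting them as a clade.
Only Epsilon and Eta show the derived state '+' for dermal ossicles, supporting them as a clade.
tarsal claw bifid (derived state '+') is shared by Gamma and Zeta — a synapomorphy uniting that clade.
retractile claws (derived state '+') is unique to Beta (autapomorphy; uninformative for grouping).
petiole constricted (derived state '+') is shared by Alpha, Beta, Epsilon, and Eta — a synapomorphy uniting that clade.
Most parsimonious ingroup topology: (((Epsilon,Eta),(Beta,Alpha)),(Zeta,Gamma)).
Beta and Epsilon share a more recent common ancestor with each other than either does with Gamma, so Gamma is the least closely related of the three.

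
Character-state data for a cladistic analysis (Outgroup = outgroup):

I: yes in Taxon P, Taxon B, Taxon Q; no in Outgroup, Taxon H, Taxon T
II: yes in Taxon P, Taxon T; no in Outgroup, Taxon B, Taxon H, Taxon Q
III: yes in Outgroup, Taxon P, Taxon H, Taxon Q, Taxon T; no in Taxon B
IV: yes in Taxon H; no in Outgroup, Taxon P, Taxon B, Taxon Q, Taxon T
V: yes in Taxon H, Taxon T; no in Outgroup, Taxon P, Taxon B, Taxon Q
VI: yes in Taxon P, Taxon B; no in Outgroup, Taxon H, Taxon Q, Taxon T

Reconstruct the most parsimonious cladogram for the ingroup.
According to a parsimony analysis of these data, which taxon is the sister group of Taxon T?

Taxon H

Character polarity is set by the outgroup: the derived state is whichever differs from the outgroup's state, so for III the derived state is 'no', and for the remaining characters it is 'yes'.
I: derived state 'yes' in Taxon B, Taxon P, and Taxon Q only — synapomorphy for {Taxon B, Taxon P, Taxon Q}.
II groups Taxon P and Taxon T, which is incompatible with the clades supported by the remaining characters; treating it as convergent (homoplasy) costs fewer steps than any alternative tree.
III (derived state 'no') is unique to Taxon B (autapomorphy; uninformative for grouping).
IV (derived state 'yes') is unique to Taxon H (autapomorphy; uninformative for grouping).
Only Taxon H and Taxon T show the derived state 'yes' for V, supporting them as a clade.
VI (derived state 'yes') is shared by Taxon B and Taxon P — a synapomorphy uniting that clade.
Most parsimonious ingroup topology: (((Taxon P,Taxon B),Taxon Q),(Taxon H,Taxon T)).
Taxon T and Taxon H form a cherry on this tree, so they are sister taxa.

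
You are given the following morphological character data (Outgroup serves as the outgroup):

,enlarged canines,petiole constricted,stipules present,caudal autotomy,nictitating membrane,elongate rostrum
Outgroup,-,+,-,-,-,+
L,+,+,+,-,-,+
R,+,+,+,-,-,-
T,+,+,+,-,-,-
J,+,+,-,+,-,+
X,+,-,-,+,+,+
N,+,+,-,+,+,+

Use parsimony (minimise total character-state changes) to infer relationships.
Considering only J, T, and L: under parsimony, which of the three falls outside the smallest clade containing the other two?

J

Character polarity is set by the outgroup: the derived state is whichever differs from the outgroup's state, so for petiole constricted, elongate rostrum the derived state is '-', and for the remaining characters it is '+'.
enlarged canines (derived state '+') is shared by all ingroup taxa — unites the whole ingroup.
petiole constricted: derived state '-' in X only — an autapomorphy, so it tells us nothing about relationships among taxa.
stipules present: derived state '+' in L, R, and T only — synapomorphy for {L, R, T}.
caudal autotomy: derived state '+' in J, N, and X only — synapomorphy for {J, N, X}.
nictitating membrane (derived state '+') is shared by N and X — a synapomorphy uniting that clade.
Only R and T show the derived state '-' for elongate rostrum, supporting them as a clade.
Most parsimonious ingroup topology: ((L,(R,T)),(J,(X,N))).
T and L share a more recent common ancestor with each other than either does with J, so J is the least closely related of the three.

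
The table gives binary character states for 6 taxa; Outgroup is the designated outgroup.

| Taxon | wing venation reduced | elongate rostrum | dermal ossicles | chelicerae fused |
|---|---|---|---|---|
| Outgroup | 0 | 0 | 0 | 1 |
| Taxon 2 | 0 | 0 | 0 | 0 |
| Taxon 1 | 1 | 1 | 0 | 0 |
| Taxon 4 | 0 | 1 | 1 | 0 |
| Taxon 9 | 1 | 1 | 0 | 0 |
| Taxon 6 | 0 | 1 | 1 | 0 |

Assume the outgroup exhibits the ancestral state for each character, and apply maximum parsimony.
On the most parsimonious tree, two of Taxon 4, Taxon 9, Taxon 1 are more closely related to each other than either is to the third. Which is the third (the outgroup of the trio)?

Character polarity is set by the outgroup: the derived state is whichever differs from the outgroup's state, so for chelicerae fused the derived state is '0', and for the remaining characters it is '1'.
Only Taxon 1 and Taxon 9 show the derived state '1' for wing venation reduced, supporting them as a clade.
elongate rostrum: derived state '1' in Taxon 1, Taxon 4, Taxon 6, and Taxon 9 only — synapomorphy for {Taxon 1, Taxon 4, Taxon 6, Taxon 9}.
Only Taxon 4 and Taxon 6 show the derived state '1' for dermal ossicles, supporting them as a clade.
All ingroup taxa share the derived state '0' for chelicerae fused; it defines the ingroup but does not resolve relationships within it.
Most parsimonious ingroup topology: (Taxon 2,((Taxon 1,Taxon 9),(Taxon 4,Taxon 6))).
Taxon 9 and Taxon 1 share a more recent common ancestor with each other than either does with Taxon 4, so Taxon 4 is the least closely related of the three.

Taxon 4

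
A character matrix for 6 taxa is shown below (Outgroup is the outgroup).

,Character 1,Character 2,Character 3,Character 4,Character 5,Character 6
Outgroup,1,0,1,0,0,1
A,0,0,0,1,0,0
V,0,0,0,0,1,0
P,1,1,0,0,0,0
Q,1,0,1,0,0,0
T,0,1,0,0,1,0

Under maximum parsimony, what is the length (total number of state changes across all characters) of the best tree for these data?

Character polarity is set by the outgroup: the derived state is whichever differs from the outgroup's state, so for Character 1, Character 3, Character 6 the derived state is '0', and for the remaining characters it is '1'.
Character 1: derived state '0' in A, T, and V only — synapomorphy for {A, T, V}.
Character 2 (state '1') occurs in P and T but conflicts with the nesting implied by the other characters — most parsimoniously interpreted as homoplasy.
Character 3: derived state '0' in A, P, T, and V only — synapomorphy for {A, P, T, V}.
Character 4 (derived state '1') is unique to A (autapomorphy; uninformative for grouping).
Character 5: derived state '1' in T and V only — synapomorphy for {T, V}.
All ingroup taxa share the derived state '0' for Character 6; it defines the ingroup but does not resolve relationships within it.
Most parsimonious ingroup topology: (((A,(V,T)),P),Q).
Changes per character on this tree: Character 1: 1; Character 2: 2; Character 3: 1; Character 4: 1; Character 5: 1; Character 6: 1.
Total = 7.

7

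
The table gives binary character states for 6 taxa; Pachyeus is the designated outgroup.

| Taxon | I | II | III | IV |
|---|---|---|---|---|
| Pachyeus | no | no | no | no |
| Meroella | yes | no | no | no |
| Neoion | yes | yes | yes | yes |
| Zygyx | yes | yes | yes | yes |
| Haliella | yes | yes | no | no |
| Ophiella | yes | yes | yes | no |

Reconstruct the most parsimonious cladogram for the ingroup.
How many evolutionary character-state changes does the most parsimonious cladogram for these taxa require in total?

The outgroup has state 'no' for every character, so 'yes' is the derived state throughout.
All ingroup taxa share the derived state 'yes' for I; it defines the ingroup but does not resolve relationships within it.
Only Haliella, Neoion, Ophiella, and Zygyx show the derived state 'yes' for II, supporting them as a clade.
III (derived state 'yes') is shared by Neoion, Ophiella, and Zygyx — a synapomorphy uniting that clade.
Only Neoion and Zygyx show the derived state 'yes' for IV, supporting them as a clade.
Most parsimonious ingroup topology: (Meroella,(((Neoion,Zygyx),Ophiella),Haliella)).
Changes per character on this tree: I: 1; II: 1; III: 1; IV: 1.
Total = 4.

4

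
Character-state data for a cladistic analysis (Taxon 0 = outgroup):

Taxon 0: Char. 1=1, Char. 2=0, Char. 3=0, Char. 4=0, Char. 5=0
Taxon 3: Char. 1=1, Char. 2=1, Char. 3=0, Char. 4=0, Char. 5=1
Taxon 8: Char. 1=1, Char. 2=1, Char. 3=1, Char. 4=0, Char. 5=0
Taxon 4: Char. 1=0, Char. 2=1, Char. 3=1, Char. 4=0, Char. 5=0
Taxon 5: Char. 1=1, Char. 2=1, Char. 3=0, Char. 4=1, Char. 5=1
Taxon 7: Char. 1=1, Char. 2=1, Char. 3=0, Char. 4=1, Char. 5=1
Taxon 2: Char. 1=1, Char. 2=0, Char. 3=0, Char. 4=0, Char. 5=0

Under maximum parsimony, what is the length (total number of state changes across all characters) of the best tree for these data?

Character polarity is set by the outgroup: the derived state is whichever differs from the outgroup's state, so for Char. 1 the derived state is '0', and for the remaining characters it is '1'.
Char. 1: derived state '0' in Taxon 4 only — an autapomorphy, so it tells us nothing about relationships among taxa.
Char. 2: derived state '1' in Taxon 3, Taxon 4, Taxon 5, Taxon 7, and Taxon 8 only — synapomorphy for {Taxon 3, Taxon 4, Taxon 5, Taxon 7, Taxon 8}.
Only Taxon 4 and Taxon 8 show the derived state '1' for Char. 3, supporting them as a clade.
Only Taxon 5 and Taxon 7 show the derived state '1' for Char. 4, supporting them as a clade.
Char. 5 (derived state '1') is shared by Taxon 3, Taxon 5, and Taxon 7 — a synapomorphy uniting that clade.
Most parsimonious ingroup topology: (((Taxon 3,(Taxon 5,Taxon 7)),(Taxon 8,Taxon 4)),Taxon 2).
Changes per character on this tree: Char. 1: 1; Char. 2: 1; Char. 3: 1; Char. 4: 1; Char. 5: 1.
Total = 5.

5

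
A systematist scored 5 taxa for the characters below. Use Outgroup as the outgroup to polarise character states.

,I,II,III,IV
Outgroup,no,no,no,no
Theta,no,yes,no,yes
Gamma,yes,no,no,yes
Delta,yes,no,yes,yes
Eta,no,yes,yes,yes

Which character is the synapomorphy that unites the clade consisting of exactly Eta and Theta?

The outgroup has state 'no' for every character, so 'yes' is the derived state throughout.
I (derived state 'yes') is shared by Delta and Gamma — a synapomorphy uniting that clade.
II (derived state 'yes') is shared by Eta and Theta — a synapomorphy uniting that clade.
III (state 'yes') occurs in Delta and Eta but conflicts with the nesting implied by the other characters — most parsimoniously interpreted as homoplasy.
IV (derived state 'yes') is shared by all ingroup taxa — unites the whole ingroup.
Most parsimonious ingroup topology: ((Theta,Eta),(Gamma,Delta)).
The clade {Eta, Theta} is supported by II: its derived state 'yes' occurs in exactly those taxa and in no other taxon (including the outgroup).

II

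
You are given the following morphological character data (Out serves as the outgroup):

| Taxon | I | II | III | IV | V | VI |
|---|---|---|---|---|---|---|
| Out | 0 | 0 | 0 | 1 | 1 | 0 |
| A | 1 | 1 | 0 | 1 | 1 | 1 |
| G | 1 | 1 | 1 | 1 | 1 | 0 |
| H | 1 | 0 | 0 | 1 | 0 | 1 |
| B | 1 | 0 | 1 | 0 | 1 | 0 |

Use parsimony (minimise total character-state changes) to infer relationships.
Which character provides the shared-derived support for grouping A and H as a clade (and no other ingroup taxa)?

VI

Character polarity is set by the outgroup: the derived state is whichever differs from the outgroup's state, so for IV, V the derived state is '0', and for the remaining characters it is '1'.
I (derived state '1') is shared by all ingroup taxa — unites the whole ingroup.
II groups A and G, which is incompatible with the clades supported by the remaining characters; treating it as convergent (homoplasy) costs fewer steps than any alternative tree.
III (derived state '1') is shared by B and G — a synapomorphy uniting that clade.
IV: derived state '0' in B only — an autapomorphy, so it tells us nothing about relationships among taxa.
V: derived state '0' in H only — an autapomorphy, so it tells us nothing about relationships among taxa.
VI: derived state '1' in A and H only — synapomorphy for {A, H}.
Most parsimonious ingroup topology: ((A,H),(G,B)).
The clade {A, H} is supported by VI: its derived state '1' occurs in exactly those taxa and in no other taxon (including the outgroup).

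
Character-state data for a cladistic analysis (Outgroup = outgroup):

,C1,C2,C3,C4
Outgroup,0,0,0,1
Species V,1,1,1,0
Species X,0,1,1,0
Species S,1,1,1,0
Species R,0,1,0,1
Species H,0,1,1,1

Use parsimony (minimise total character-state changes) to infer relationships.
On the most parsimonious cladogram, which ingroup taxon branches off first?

Species R

Character polarity is set by the outgroup: the derived state is whichever differs from the outgroup's state, so for C4 the derived state is '0', and for the remaining characters it is '1'.
C1 (derived state '1') is shared by Species S and Species V — a synapomorphy uniting that clade.
All ingroup taxa share the derived state '1' for C2; it defines the ingroup but does not resolve relationships within it.
C3 (derived state '1') is shared by Species H, Species S, Species V, and Species X — a synapomorphy uniting that clade.
C4: derived state '0' in Species S, Species V, and Species X only — synapomorphy for {Species S, Species V, Species X}.
Most parsimonious ingroup topology: ((((Species V,Species S),Species X),Species H),Species R).
Species R is sister to the clade containing all other ingroup taxa, so it is the earliest-diverging (most basal) ingroup lineage.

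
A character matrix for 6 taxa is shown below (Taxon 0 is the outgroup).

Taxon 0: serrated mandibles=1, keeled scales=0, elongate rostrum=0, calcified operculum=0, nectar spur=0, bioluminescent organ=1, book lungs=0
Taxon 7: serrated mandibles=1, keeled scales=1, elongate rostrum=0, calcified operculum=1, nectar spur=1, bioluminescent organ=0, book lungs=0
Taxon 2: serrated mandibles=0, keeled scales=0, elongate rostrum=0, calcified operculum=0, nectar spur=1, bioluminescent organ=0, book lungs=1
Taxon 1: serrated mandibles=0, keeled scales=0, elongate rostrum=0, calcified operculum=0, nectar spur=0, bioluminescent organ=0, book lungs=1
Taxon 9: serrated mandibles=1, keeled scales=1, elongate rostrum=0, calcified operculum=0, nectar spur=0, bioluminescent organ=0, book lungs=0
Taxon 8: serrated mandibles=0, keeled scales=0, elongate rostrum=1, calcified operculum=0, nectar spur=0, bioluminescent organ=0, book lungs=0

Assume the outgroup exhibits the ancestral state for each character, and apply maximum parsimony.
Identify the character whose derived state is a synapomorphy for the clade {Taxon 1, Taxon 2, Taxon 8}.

serrated mandibles

Character polarity is set by the outgroup: the derived state is whichever differs from the outgroup's state, so for serrated mandibles, bioluminescent organ the derived state is '0', and for the remaining characters it is '1'.
Only Taxon 1, Taxon 2, and Taxon 8 show the derived state '0' for serrated mandibles, supporting them as a clade.
keeled scales (derived state '1') is shared by Taxon 7 and Taxon 9 — a synapomorphy uniting that clade.
elongate rostrum: derived state '1' in Taxon 8 only — an autapomorphy, so it tells us nothing about relationships among taxa.
calcified operculum (derived state '1') is unique to Taxon 7 (autapomorphy; uninformative for grouping).
nectar spur (state '1') occurs in Taxon 2 and Taxon 7 but conflicts with the nesting implied by the other characters — most parsimoniously interpreted as homoplasy.
bioluminescent organ (derived state '0') is shared by all ingroup taxa — unites the whole ingroup.
book lungs (derived state '1') is shared by Taxon 1 and Taxon 2 — a synapomorphy uniting that clade.
Most parsimonious ingroup topology: (((Taxon 2,Taxon 1),Taxon 8),(Taxon 7,Taxon 9)).
The clade {Taxon 1, Taxon 2, Taxon 8} is supported by serrated mandibles: its derived state '0' occurs in exactly those taxa and in no other taxon (including the outgroup).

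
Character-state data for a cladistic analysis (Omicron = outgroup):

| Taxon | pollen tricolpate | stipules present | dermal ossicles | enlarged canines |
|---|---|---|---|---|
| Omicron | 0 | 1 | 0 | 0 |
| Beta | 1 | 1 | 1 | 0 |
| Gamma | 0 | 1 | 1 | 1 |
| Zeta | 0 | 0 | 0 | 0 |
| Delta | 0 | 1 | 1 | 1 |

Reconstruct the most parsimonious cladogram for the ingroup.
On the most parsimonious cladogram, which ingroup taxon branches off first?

Zeta

Character polarity is set by the outgroup: the derived state is whichever differs from the outgroup's state, so for stipules present the derived state is '0', and for the remaining characters it is '1'.
pollen tricolpate (derived state '1') is unique to Beta (autapomorphy; uninformative for grouping).
stipules present (derived state '0') is unique to Zeta (autapomorphy; uninformative for grouping).
dermal ossicles: derived state '1' in Beta, Delta, and Gamma only — synapomorphy for {Beta, Delta, Gamma}.
enlarged canines (derived state '1') is shared by Delta and Gamma — a synapomorphy uniting that clade.
Most parsimonious ingroup topology: ((Beta,(Gamma,Delta)),Zeta).
Zeta is sister to the clade containing all other ingroup taxa, so it is the earliest-diverging (most basal) ingroup lineage.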